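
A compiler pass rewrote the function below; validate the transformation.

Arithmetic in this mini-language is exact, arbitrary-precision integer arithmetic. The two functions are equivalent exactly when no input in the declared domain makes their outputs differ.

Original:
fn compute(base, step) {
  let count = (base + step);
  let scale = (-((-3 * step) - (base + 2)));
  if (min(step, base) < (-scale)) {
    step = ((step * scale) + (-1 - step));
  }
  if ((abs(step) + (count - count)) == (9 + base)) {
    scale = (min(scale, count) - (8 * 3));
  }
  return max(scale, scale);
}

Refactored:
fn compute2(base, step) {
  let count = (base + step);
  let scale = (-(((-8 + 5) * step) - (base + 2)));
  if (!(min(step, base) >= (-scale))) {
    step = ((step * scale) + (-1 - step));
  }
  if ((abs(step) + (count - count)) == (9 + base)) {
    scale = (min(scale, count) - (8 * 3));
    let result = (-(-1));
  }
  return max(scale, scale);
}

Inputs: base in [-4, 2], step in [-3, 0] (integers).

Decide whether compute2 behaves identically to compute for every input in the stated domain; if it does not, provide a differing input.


Differences: comparison usage differs; and statement counts differ; and arithmetic usage differs; and boolean connective usage differs; and constant usage differs; and local variable names differ — yet all 28 inputs agree.
verdict: equivalent


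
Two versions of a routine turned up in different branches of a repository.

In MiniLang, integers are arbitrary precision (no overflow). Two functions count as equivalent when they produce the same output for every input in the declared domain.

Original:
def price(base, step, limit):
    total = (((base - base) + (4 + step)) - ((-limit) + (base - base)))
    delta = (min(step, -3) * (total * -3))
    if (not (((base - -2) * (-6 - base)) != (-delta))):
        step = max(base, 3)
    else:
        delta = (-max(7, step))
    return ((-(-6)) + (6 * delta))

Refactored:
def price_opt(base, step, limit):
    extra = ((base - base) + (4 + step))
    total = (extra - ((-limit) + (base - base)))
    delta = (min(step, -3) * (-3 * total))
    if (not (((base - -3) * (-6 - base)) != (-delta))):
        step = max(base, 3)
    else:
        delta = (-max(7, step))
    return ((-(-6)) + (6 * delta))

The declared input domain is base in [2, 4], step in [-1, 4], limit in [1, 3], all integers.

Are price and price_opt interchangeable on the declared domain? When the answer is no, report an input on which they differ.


These are not equivalent — on base=3, step=-1, limit=2 the outputs split (276 vs -36).
price: total becomes 5; next delta becomes 45; next (not (((base - -2) * (-6 - base)) != (-delta))) evaluates to true; next step becomes 3; next final value 276
price_opt: extra becomes 3; next total becomes 5; next delta becomes 45; next (not (((base - -3) * (-6 - base)) != (-delta))) evaluates to false; next delta becomes -7; next final value -36
verdict: not equivalent; witness: base=3, step=-1, limit=2


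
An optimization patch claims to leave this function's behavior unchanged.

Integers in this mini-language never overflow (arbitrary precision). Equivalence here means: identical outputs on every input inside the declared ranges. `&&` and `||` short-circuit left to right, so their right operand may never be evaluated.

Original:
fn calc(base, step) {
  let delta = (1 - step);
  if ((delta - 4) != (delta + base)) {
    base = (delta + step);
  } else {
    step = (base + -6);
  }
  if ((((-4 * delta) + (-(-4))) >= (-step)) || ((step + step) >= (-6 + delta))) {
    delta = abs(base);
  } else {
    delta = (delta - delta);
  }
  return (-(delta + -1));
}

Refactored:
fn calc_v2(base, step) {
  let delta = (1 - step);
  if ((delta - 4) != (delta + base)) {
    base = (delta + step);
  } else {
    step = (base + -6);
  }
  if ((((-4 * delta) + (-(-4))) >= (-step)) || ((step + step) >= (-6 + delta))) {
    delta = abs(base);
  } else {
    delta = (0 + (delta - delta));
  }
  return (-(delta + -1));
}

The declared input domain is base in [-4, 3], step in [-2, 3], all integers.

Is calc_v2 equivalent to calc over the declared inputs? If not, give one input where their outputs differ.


Changes here: arithmetic usage differs, plus constant usage differs; the full 48-point sweep finds no disagreement.
verdict: equivalent


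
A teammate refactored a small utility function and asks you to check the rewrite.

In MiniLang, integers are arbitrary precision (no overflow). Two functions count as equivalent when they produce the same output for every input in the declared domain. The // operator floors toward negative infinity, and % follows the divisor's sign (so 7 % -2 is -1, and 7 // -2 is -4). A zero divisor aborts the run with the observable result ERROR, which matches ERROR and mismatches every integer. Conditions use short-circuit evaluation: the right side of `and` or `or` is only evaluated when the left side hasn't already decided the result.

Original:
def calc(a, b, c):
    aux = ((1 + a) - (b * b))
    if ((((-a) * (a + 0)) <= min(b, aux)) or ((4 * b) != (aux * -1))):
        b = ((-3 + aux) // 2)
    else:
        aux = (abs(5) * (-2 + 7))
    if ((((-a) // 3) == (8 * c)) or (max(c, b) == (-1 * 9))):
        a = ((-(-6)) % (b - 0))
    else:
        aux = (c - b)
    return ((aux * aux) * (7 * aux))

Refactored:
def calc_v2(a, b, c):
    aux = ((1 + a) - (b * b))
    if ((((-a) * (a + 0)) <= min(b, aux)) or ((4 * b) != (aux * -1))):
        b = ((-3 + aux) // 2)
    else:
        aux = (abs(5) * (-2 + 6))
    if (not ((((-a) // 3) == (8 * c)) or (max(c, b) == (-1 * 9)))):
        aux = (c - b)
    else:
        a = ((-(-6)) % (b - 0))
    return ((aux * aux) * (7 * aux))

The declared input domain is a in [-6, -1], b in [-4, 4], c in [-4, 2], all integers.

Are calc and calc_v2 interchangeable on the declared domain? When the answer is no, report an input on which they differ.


There is a counterexample at a=-1, b=4, c=0: 109375 on one side, 56000 on the other.
calc: aux=-16, then ((((-a) * (a + 0)) <= min(b, aux)) or ((4 * b) != (aux * -1))) is false, then aux=25, then ((((-a) // 3) == (8 * c)) or (max(c, b) == (-1 * 9))) is true, then a=2, then returns 109375
calc_v2: aux=-16, then ((((-a) * (a + 0)) <= min(b, aux)) or ((4 * b) != (aux * -1))) is false, then aux=20, then (not ((((-a) // 3) == (8 * c)) or (max(c, b) == (-1 * 9)))) is false, then a=2, then returns 56000
verdict: not equivalent; witness: a=-1, b=4, c=0


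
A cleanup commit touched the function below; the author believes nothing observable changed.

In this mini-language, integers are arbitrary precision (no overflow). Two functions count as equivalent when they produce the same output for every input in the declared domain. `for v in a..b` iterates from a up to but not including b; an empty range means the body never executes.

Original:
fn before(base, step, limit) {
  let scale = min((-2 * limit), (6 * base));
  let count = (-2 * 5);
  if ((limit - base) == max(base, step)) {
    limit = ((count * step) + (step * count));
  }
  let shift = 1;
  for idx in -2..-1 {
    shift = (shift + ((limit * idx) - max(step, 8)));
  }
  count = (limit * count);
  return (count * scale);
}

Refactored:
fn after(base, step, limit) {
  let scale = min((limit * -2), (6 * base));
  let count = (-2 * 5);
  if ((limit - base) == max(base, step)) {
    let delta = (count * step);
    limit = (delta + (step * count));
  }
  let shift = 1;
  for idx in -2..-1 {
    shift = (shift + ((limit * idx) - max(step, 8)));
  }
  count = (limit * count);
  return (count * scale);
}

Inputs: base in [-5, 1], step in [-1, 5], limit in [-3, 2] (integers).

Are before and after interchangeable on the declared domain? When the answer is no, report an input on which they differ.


Side by side, the visible changes include: statement counts differ, local variable names differ.
Spot check at base=-4, step=5, limit=-1 — before: scale := -24 | count := -10 | ((limit - base) == max(base, step)): false | shift := 1 | iter idx=-2: | shift := -5 | count := 10 | result -240. after: scale := -24 | count := -10 | ((limit - base) == max(base, step)): false | shift := 1 | iter idx=-2: | shift := -5 | count := 10 | result -240. Both give -240.
Checked all 294 inputs in the declared domain: the outputs agree on every one.
verdict: equivalent


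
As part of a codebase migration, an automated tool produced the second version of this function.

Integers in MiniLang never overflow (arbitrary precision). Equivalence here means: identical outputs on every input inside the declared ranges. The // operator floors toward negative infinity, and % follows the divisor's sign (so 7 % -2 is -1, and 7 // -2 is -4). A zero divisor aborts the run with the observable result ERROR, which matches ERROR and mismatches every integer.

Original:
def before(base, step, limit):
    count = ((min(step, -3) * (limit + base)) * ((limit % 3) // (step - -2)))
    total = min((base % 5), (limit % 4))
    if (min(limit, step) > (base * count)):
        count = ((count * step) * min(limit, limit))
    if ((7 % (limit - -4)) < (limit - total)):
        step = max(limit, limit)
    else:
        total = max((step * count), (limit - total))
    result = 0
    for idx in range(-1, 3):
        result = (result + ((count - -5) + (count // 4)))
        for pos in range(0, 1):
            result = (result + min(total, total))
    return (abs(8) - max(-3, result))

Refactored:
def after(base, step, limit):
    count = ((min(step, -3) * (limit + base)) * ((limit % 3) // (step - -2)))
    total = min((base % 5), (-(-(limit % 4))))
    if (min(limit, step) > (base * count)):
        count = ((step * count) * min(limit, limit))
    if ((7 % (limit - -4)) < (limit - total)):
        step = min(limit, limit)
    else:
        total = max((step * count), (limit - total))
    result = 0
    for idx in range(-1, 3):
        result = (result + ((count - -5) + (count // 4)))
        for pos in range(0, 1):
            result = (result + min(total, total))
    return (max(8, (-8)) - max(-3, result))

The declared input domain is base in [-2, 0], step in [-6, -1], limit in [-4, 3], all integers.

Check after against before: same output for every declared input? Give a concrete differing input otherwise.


Although `max(limit, limit)` became `min(limit, limit)`, no input in the stated domain can expose it.
As a probe, take base=-1, step=-3, limit=-4: before runs count := -30 | total := 0 | (min(limit, step) > (base * count)): false | divide-by-zero, output ERROR; after runs count := -30 | total := 0 | (min(limit, step) > (base * count)): false | divide-by-zero, output ERROR; both end at ERROR.
Every one of the 144 inputs gives matching results.
verdict: equivalent


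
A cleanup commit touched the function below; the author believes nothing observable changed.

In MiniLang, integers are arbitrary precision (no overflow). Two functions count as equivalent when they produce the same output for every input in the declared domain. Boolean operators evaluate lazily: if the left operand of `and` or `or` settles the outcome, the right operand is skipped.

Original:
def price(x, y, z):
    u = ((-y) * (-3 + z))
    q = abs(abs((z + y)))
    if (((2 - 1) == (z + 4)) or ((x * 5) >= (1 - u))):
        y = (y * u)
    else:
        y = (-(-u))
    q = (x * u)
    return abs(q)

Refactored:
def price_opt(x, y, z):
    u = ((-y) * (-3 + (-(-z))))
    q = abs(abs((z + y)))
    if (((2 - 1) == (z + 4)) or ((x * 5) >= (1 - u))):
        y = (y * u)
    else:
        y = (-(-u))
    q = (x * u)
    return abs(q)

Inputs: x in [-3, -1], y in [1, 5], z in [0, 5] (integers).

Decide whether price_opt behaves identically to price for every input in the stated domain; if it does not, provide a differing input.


The two are interchangeable: same computation, different form, and every declared input agrees.
Spot check at x=-3, y=4, z=4 — price: u = -4; q = 8; (((2 - 1) == (z + 4)) or ((x * 5) >= (1 - u))) -> false; y = -4; q = 12; return 12. price_opt: u = -4; q = 8; (((2 - 1) == (z + 4)) or ((x * 5) >= (1 - u))) -> false; y = -4; q = 12; return 12. Both give 12.
An exhaustive pass over the 90 declared inputs shows identical outputs.
verdict: equivalent


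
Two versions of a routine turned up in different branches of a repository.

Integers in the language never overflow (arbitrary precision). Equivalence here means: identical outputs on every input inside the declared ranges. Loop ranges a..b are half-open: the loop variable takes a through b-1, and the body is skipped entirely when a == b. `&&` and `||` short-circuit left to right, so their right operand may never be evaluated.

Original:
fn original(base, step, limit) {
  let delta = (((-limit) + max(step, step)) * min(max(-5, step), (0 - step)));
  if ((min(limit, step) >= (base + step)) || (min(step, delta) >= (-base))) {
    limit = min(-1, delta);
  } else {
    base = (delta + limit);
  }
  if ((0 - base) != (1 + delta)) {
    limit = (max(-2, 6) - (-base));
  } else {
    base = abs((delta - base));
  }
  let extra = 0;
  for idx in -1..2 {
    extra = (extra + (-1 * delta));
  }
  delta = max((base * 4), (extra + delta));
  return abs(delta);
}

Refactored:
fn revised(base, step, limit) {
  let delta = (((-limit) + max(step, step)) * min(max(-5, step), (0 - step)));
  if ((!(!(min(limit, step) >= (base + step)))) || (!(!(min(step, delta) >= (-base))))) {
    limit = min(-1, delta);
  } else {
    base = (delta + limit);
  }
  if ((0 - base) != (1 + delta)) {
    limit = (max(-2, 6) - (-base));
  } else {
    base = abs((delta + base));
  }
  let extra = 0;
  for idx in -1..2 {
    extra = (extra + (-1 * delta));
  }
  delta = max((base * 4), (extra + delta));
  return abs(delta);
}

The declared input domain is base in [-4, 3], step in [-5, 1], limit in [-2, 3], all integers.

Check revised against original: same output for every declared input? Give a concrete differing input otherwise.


These are not equivalent — on base=-4, step=-3, limit=-2 the outputs split (28 vs 4).
original: delta=3, then ((min(limit, step) >= (base + step)) || (min(step, delta) >= (-base))) is true, then limit=-1, then ((0 - base) != (1 + delta)) is false, then base=7, then extra=0, then (idx=-1), then extra=-3, then (idx=0), then extra=-6, then (idx=1), then extra=-9, then delta=28, then returns 28
revised: delta=3, then ((!(!(min(limit, step) >= (base + step)))) || (!(!(min(step, delta) >= (-base))))) is true, then limit=-1, then ((0 - base) != (1 + delta)) is false, then base=1, then extra=0, then (idx=-1), then extra=-3, then (idx=0), then extra=-6, then (idx=1), then extra=-9, then delta=4, then returns 4
verdict: not equivalent; witness: base=-4, step=-3, limit=-2


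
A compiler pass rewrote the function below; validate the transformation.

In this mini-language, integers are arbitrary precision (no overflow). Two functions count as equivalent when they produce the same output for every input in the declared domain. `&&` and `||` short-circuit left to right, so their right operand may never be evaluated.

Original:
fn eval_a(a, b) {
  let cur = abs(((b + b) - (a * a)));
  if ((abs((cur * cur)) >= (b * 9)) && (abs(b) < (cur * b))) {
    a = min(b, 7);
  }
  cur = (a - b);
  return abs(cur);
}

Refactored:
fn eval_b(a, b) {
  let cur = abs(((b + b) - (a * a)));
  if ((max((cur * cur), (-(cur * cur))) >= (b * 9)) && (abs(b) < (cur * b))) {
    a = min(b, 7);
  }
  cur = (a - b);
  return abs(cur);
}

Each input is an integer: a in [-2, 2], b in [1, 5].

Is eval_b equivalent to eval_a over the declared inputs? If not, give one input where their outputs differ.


Equivalent — the differences include arithmetic usage differs, and min/max/abs usage differs, yet no declared input distinguishes the two.
Spot check at a=-2, b=3 — eval_a: cur := 2 | ((abs((cur * cur)) >= (b * 9)) && (abs(b) < (cur * b))): false | cur := -5 | result 5. eval_b: cur := 2 | ((max((cur * cur), (-(cur * cur))) >= (b * 9)) && (abs(b) < (cur * b))): false | cur := -5 | result 5. Both give 5.
Every one of the 25 inputs gives matching results.
verdict: equivalent


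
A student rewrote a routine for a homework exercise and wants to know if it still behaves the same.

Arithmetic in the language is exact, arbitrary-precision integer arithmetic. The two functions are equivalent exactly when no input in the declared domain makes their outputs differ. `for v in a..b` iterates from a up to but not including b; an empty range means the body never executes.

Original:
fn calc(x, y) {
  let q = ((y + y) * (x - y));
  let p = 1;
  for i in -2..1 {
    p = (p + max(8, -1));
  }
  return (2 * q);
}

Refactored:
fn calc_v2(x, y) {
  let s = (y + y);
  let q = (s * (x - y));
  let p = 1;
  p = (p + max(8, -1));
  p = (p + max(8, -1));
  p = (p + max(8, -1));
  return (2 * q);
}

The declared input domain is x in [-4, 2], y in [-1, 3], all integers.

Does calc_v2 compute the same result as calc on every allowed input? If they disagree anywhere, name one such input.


Differences: arithmetic usage differs, statement counts differ, constant usage differs, local variable names differ, loop structure differs, min/max/abs usage differs — yet all 35 inputs agree.
verdict: equivalent


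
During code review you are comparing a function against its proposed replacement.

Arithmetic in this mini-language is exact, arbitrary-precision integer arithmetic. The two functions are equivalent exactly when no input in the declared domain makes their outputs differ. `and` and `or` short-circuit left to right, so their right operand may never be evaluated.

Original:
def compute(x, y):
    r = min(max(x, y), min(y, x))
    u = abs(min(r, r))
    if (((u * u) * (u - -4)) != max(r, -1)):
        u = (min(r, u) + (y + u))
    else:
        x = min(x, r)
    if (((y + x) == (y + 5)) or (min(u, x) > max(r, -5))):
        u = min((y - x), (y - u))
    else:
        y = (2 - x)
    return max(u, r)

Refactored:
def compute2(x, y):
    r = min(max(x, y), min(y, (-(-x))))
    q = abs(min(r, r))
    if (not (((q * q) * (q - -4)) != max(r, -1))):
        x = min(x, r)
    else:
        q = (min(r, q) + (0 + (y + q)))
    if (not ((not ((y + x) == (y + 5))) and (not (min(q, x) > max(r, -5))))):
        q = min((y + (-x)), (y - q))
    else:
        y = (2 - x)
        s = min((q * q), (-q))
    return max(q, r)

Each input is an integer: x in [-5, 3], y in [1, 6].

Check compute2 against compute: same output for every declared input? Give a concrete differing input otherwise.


Behavior is preserved: although constant usage differs, and local variable names differ, and min/max/abs usage differs, and boolean connective usage differs, and statement counts differ, and arithmetic usage differs, the outputs never diverge.
Spot check at x=-2, y=4 — compute: r = -2; u = 2; (((u * u) * (u - -4)) != max(r, -1)) -> true; u = 4; (((y + x) == (y + 5)) or (min(u, x) > max(r, -5))) -> false; y = 4; return 4. compute2: r = -2; q = 2; (not (((q * q) * (q - -4)) != max(r, -1))) -> false; q = 4; (not ((not ((y + x) == (y + 5))) and (not (min(q, x) > max(r, -5))))) -> false; y = 4; s = -4; return 4. Both give 4.
Checked all 54 inputs in the declared domain: the outputs agree on every one.
verdict: equivalent


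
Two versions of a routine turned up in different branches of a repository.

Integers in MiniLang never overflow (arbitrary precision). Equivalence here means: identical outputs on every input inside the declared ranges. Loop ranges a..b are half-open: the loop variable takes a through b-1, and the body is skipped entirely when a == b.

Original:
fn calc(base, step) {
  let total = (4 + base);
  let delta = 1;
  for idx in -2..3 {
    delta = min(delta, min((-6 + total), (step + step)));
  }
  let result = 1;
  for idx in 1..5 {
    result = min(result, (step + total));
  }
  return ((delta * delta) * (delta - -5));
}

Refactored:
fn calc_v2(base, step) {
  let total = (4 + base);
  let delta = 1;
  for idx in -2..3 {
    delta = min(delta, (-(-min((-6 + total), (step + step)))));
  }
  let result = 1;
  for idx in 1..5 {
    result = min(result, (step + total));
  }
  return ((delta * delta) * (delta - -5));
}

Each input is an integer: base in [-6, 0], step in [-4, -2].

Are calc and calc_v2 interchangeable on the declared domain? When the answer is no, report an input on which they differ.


Behavior is preserved: although same computation, different form, the outputs never diverge.
Spot check at base=-6, step=-4 — calc: total=-2, then delta=1, then (idx=-2), then delta=-8, then (idx=-1), then delta=-8, then (idx=0), then delta=-8, then (idx=1), then delta=-8, then (idx=2), then delta=-8, then result=1, then (idx=1), then result=-6, then (idx=2), then result=-6, then (idx=3), then result=-6, then (idx=4), then result=-6, then returns -192. calc_v2: total=-2, then delta=1, then (idx=-2), then delta=-8, then (idx=-1), then delta=-8, then (idx=0), then delta=-8, then (idx=1), then delta=-8, then (idx=2), then delta=-8, then result=1, then (idx=1), then result=-6, then (idx=2), then result=-6, then (idx=3), then result=-6, then (idx=4), then result=-6, then returns -192. Both give -192.
Sweeping the whole domain (21 inputs) finds no disagreement.
verdict: equivalent


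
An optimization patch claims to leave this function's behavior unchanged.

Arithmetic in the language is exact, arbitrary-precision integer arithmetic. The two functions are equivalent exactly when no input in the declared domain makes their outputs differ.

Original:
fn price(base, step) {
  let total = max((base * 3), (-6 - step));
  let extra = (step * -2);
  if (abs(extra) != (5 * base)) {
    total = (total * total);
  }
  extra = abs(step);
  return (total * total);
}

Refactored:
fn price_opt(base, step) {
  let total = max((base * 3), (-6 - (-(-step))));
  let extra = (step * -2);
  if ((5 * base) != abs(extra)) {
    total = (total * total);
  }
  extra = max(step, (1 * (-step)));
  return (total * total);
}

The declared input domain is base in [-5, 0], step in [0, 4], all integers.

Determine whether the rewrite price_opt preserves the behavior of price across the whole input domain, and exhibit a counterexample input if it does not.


Differences: arithmetic usage differs; also constant usage differs; also min/max/abs usage differs — yet all 30 inputs agree.
verdict: equivalent


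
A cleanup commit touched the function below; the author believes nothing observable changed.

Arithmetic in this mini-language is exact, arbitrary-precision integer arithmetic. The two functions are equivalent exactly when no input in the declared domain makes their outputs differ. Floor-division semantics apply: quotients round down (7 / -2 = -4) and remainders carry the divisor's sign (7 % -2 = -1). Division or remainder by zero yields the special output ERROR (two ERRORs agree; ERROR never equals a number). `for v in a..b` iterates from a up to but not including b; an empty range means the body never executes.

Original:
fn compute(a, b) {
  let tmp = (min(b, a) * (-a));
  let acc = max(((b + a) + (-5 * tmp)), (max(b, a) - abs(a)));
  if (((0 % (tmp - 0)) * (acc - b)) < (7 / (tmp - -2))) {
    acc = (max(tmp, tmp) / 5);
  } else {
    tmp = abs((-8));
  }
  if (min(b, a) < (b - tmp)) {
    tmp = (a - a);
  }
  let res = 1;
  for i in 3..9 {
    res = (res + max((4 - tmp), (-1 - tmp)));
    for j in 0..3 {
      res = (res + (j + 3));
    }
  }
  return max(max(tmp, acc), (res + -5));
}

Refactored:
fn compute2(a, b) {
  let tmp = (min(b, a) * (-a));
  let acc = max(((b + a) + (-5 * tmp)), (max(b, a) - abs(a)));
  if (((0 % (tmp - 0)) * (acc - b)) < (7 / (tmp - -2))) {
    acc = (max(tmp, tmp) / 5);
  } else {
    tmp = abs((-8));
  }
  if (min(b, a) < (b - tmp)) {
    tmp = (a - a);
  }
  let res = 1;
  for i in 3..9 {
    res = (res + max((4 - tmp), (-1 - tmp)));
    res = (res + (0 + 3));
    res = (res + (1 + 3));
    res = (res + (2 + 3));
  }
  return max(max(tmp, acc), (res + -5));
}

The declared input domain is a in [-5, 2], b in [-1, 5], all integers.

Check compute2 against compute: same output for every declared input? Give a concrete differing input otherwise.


Changes here: statement counts differ; and local variable names differ; and loop structure differs; and constant usage differs; and arithmetic usage differs; the full 56-point sweep finds no disagreement.
verdict: equivalent


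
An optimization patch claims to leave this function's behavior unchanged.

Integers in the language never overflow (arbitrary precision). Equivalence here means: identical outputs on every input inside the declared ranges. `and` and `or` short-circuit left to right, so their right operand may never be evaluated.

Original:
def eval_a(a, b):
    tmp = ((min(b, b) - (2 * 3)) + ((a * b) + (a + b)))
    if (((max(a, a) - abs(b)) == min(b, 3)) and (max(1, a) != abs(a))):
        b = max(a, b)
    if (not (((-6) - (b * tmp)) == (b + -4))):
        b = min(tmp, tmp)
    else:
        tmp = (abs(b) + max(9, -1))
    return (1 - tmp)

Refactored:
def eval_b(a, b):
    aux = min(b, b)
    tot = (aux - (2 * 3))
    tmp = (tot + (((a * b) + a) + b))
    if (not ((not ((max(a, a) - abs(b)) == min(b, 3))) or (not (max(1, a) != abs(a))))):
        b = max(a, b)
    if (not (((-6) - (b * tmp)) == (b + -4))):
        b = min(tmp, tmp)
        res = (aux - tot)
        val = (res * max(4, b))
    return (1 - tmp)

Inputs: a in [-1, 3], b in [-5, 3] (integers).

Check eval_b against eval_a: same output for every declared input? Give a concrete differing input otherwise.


Evaluate both at a=0, b=2.
eval_a: tmp becomes -2; next (((max(a, a) - abs(b)) == min(b, 3)) and (max(1, a) != abs(a))) evaluates to false; next (not (((-6) - (b * tmp)) == (b + -4))) evaluates to false; next tmp becomes 11; next final value -10
eval_b: aux becomes 2; next tot becomes -4; next tmp becomes -2; next (not ((not ((max(a, a) - abs(b)) == min(b, 3))) or (not (max(1, a) != abs(a))))) evaluates to false; next (not (((-6) - (b * tmp)) == (b + -4))) evaluates to false; next final value 3
-10 and 3 differ, so these are not the same function on this domain.
verdict: not equivalent; witness: a=0, b=2


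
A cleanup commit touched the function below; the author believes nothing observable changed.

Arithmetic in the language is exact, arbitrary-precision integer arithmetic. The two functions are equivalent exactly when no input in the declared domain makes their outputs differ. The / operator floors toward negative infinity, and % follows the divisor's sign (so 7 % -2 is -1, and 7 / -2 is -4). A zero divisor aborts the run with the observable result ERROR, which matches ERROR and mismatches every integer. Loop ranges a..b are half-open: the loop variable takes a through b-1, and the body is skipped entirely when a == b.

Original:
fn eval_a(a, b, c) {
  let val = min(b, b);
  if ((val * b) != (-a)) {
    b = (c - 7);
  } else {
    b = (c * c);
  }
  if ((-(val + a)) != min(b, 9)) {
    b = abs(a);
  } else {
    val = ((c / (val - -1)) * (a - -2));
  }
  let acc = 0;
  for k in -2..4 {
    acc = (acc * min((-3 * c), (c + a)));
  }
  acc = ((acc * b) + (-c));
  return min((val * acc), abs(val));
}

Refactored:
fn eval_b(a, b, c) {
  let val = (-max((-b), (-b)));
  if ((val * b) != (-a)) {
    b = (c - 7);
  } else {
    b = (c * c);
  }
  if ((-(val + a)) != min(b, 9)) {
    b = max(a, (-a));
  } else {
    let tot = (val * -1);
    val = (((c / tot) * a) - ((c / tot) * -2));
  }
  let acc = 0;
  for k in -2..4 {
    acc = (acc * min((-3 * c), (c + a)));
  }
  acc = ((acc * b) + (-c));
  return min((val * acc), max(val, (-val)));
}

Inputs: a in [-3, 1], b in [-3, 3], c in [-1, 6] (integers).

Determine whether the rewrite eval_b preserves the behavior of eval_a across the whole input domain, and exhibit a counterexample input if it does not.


a=-1, b=2, c=6 yields -12 from eval_a but 3 from eval_b.
verdict: not equivalent; witness: a=-1, b=2, c=6


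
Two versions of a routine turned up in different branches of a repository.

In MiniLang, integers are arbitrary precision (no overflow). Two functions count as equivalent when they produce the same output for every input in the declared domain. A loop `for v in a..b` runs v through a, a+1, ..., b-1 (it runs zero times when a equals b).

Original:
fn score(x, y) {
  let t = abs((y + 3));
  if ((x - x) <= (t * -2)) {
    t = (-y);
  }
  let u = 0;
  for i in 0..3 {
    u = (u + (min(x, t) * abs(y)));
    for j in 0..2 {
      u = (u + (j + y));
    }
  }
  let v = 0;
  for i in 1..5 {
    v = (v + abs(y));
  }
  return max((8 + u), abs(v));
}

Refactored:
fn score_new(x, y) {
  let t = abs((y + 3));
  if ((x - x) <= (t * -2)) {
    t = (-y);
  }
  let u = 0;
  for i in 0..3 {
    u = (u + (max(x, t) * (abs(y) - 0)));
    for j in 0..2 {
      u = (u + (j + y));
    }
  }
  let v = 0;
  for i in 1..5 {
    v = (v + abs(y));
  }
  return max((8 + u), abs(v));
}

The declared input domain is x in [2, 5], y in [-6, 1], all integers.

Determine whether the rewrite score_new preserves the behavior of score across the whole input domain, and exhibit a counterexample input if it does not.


These are not equivalent — on x=2, y=-6 the outputs split (24 vs 29).
score: t becomes 3; next ((x - x) <= (t * -2)) evaluates to false; next u becomes 0; next at i=0:; next u becomes 12; next at j=0:; next u becomes 6; next at j=1:; next u becomes 1; next at i=1:; next u becomes 13; next at j=0:; next u becomes 7; next at j=1:; next u becomes 2; next at i=2:; next u becomes 14; next at j=0:; next u becomes 8; next at j=1:; next u becomes 3; next v becomes 0; next at i=1:; next v becomes 6; next at i=2:; next v becomes 12; next at i=3:; next v becomes 18; next at i=4:; next v becomes 24; next final value 24
score_new: t becomes 3; next ((x - x) <= (t * -2)) evaluates to false; next u becomes 0; next at i=0:; next u becomes 18; next at j=0:; next u becomes 12; next at j=1:; next u becomes 7; next at i=1:; next u becomes 25; next at j=0:; next u becomes 19; next at j=1:; next u becomes 14; next at i=2:; next u becomes 32; next at j=0:; next u becomes 26; next at j=1:; next u becomes 21; next v becomes 0; next at i=1:; next v becomes 6; next at i=2:; next v becomes 12; next at i=3:; next v becomes 18; next at i=4:; next v becomes 24; next final value 29
verdict: not equivalent; witness: x=2, y=-6


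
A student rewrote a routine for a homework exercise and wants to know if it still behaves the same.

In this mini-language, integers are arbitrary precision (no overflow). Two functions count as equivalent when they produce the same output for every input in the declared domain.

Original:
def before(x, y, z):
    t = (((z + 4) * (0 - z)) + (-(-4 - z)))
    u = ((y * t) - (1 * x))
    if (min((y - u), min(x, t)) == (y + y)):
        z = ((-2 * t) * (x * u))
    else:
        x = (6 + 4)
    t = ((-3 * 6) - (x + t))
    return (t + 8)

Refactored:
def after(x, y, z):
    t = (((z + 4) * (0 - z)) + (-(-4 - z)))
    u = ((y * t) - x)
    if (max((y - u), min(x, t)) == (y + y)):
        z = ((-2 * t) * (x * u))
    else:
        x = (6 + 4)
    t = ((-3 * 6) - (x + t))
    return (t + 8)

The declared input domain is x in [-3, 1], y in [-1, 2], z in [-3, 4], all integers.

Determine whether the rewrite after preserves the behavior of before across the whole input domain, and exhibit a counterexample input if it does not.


The rewrite breaks on x=-2, y=-1, z=-3, where the results are -12 and -24.
before: t=4, then u=-2, then (min((y - u), min(x, t)) == (y + y)) is true, then z=-32, then t=-20, then returns -12
after: t=4, then u=-2, then (max((y - u), min(x, t)) == (y + y)) is false, then x=10, then t=-32, then returns -24
verdict: not equivalent; witness: x=-2, y=-1, z=-3


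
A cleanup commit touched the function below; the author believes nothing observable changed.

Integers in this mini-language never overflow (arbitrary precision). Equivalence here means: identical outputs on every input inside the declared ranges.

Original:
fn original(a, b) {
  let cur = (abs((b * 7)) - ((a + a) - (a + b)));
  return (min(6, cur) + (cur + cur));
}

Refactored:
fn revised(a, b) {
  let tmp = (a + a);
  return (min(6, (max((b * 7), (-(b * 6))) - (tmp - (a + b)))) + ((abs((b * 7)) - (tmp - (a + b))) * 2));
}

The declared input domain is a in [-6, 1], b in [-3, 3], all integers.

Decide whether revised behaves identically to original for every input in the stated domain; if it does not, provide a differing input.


Evaluate both at a=0, b=-1.
original: cur = 6; return 18
revised: tmp = 0; return 17
18 != 17, so the rewrite changes behavior.
verdict: not equivalent; witness: a=0, b=-1


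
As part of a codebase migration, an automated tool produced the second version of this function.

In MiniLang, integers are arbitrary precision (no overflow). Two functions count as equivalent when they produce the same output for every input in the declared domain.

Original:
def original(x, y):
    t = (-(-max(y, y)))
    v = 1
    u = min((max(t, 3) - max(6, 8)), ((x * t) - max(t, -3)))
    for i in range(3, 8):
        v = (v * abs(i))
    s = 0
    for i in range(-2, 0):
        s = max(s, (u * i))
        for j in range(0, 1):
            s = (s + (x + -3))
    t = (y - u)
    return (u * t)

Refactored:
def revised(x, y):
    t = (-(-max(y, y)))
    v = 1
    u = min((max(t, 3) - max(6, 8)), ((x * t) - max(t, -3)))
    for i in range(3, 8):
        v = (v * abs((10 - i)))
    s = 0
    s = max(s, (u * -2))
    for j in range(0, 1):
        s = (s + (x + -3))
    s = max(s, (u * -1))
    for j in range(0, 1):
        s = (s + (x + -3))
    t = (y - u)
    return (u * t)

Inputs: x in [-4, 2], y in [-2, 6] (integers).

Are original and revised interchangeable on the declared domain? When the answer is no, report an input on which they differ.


Differences: statement counts differ, and loop structure differs, and min/max/abs usage differs, and arithmetic usage differs, and constant usage differs — yet all 63 inputs agree.
verdict: equivalent


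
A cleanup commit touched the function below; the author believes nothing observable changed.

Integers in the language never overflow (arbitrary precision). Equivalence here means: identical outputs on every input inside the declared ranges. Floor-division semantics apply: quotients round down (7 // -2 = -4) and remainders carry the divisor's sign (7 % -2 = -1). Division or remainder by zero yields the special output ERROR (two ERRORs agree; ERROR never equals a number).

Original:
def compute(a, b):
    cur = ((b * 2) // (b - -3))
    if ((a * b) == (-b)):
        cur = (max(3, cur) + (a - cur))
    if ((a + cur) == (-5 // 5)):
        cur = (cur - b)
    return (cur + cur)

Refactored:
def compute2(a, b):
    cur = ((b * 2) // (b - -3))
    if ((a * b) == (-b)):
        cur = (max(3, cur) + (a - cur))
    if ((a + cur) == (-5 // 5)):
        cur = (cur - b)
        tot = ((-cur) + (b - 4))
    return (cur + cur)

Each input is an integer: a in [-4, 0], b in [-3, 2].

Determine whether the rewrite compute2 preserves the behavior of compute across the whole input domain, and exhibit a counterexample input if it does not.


This is a faithful refactor — statement counts differ, arithmetic usage differs, constant usage differs, local variable names differ, but the computed results match everywhere.
Tracing a=-2, b=2: compute: cur := 0 | ((a * b) == (-b)): false | ((a + cur) == (-5 // 5)): false | result 0 | compute2: cur := 0 | ((a * b) == (-b)): false | ((a + cur) == (-5 // 5)): false | result 0 — matching result 0.
Across all 30 domain points the two functions coincide.
verdict: equivalent


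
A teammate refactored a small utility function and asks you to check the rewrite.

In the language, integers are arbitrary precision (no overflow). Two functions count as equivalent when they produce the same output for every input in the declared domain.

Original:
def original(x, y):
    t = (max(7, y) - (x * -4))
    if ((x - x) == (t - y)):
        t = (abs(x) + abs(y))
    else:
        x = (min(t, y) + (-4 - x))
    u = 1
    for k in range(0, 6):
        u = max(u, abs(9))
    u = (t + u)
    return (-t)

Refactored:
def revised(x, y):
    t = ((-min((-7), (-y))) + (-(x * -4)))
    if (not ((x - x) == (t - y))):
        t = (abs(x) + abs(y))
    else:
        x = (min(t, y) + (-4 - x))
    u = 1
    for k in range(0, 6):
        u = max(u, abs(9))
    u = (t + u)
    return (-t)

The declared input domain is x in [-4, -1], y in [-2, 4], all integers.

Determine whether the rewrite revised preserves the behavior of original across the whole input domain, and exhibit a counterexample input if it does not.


Input x=-4, y=-2: 9 from original versus -6 from revised.
verdict: not equivalent; witness: x=-4, y=-2


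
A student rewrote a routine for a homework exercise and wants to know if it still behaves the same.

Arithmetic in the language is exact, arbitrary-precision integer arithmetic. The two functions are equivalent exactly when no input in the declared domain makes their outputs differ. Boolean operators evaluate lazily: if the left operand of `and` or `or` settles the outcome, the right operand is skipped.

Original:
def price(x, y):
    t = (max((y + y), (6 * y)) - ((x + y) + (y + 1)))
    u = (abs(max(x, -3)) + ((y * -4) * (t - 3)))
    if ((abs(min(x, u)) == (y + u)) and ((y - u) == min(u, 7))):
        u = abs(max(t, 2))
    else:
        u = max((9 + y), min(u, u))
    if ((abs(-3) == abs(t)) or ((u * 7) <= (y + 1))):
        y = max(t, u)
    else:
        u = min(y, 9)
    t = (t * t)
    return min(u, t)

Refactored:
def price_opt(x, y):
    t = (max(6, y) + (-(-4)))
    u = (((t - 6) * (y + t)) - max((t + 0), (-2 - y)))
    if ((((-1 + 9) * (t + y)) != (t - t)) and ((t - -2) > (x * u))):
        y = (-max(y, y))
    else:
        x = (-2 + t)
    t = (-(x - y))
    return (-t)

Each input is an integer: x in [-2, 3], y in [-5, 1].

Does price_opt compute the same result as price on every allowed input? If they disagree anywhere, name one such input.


There is a counterexample at x=-2, y=-5: -5 on one side, -7 on the other.
price: t=1, then u=-38, then ((abs(min(x, u)) == (y + u)) and ((y - u) == min(u, 7))) is false, then u=4, then ((abs(-3) == abs(t)) or ((u * 7) <= (y + 1))) is false, then u=-5, then t=1, then returns -5
price_opt: t=10, then u=10, then ((((-1 + 9) * (t + y)) != (t - t)) and ((t - -2) > (x * u))) is true, then y=5, then t=7, then returns -7
verdict: not equivalent; witness: x=-2, y=-5


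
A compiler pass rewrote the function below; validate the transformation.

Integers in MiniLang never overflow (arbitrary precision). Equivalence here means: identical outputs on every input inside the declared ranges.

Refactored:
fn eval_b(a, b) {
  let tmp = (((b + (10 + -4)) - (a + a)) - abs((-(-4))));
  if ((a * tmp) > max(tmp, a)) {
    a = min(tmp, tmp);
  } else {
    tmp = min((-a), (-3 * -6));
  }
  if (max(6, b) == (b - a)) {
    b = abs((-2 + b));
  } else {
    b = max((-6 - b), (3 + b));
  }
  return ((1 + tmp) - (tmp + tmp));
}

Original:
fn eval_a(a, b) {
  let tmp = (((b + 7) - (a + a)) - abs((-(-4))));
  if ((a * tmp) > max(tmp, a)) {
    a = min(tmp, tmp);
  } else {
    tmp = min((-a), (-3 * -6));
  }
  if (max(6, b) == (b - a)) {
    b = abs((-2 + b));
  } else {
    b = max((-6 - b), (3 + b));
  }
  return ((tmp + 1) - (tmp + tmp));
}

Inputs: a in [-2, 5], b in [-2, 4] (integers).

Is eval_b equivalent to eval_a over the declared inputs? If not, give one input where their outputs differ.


Consider the input a=2, b=3.
eval_a: tmp = 2; ((a * tmp) > max(tmp, a)) -> true; a = 2; (max(6, b) == (b - a)) -> false; b = 6; return -1
eval_b: tmp = 1; ((a * tmp) > max(tmp, a)) -> false; tmp = -2; (max(6, b) == (b - a)) -> false; b = 6; return 3
-1 vs 3 — the two versions disagree here.
verdict: not equivalent; witness: a=2, b=3


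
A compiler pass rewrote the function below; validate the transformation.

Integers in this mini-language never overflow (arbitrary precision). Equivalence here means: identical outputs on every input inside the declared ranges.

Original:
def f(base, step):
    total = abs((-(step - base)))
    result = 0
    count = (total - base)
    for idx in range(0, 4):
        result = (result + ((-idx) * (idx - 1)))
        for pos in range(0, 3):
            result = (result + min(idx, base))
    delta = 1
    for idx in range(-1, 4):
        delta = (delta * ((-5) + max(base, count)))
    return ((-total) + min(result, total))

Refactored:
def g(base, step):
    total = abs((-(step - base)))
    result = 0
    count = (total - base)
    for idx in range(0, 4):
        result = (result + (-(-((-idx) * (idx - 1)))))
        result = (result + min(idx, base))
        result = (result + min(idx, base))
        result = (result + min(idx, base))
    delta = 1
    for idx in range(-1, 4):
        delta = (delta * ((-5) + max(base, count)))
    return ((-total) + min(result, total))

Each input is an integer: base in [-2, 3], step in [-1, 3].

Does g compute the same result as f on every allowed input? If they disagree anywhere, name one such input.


Side by side, the visible changes include: arithmetic usage differs, plus local variable names differ, plus statement counts differ, plus loop structure differs, plus min/max/abs usage differs.
Tracing base=-2, step=3: f: total = 5; result = 0; count = 7; [idx=0]; result = 0; [pos=0]; result = -2; [pos=1]; result = -4; [pos=2]; result = -6; [idx=1]; result = -6; [pos=0]; result = -8; [pos=1]; result = -10; [pos=2]; result = -12; [idx=2]; result = -14; [pos=0]; result = -16; [pos=1]; result = -18; [pos=2]; result = -20; [idx=3]; result = -26; [pos=0]; result = -28; [pos=1]; result = -30; [pos=2]; result = -32; delta = 1; [idx=-1]; delta = 2; [idx=0]; delta = 4; [idx=1]; delta = 8; [idx=2]; delta = 16; [idx=3]; delta = 32; return -37 | g: total = 5; result = 0; count = 7; [idx=0]; result = 0; result = -2; result = -4; result = -6; [idx=1]; result = -6; result = -8; result = -10; result = -12; [idx=2]; result = -14; result = -16; result = -18; result = -20; [idx=3]; result = -26; result = -28; result = -30; result = -32; delta = 1; [idx=-1]; delta = 2; [idx=0]; delta = 4; [idx=1]; delta = 8; [idx=2]; delta = 16; [idx=3]; delta = 32; return -37 — matching result -37.
Checked all 30 inputs in the declared domain: the outputs agree on every one.
verdict: equivalent
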